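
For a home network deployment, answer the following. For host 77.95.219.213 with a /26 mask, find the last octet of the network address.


Given: IP = 77.95.219.213, prefix = /26
Subnet mask = 255.255.255.192
Last octet of IP: 213
Last octet of mask: 192
Network last octet = 213 AND 192 = 192

192


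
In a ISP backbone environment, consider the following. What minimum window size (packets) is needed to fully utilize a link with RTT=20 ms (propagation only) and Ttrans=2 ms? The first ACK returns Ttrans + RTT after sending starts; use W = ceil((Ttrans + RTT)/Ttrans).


Given: Ttrans = 2 ms, RTT = 20 ms (= 2 * Tprop, Tprop = 10 ms)
Time until first ACK returns = Ttrans + RTT = 2 + 20 = 22 ms
Need W * Ttrans >= Ttrans + RTT  ->  W >= (Ttrans + RTT) / Ttrans
(Ttrans + RTT) / Ttrans = 22 / 2 = 11
W_min = ceil(11) = 11

11


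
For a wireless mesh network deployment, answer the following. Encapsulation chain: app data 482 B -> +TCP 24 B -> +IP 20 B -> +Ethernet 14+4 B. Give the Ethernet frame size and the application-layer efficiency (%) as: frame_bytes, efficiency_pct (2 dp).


TCP segment = 482 + 24 = 506 B
IP packet = 506 + 20 = 526 B
Ethernet frame = 526 + 14 + 4 = 544 B
Efficiency = app / frame = 482 / 544 = 0.886029 = 88.6029% -> 88.60% (2 dp)

544, 88.60


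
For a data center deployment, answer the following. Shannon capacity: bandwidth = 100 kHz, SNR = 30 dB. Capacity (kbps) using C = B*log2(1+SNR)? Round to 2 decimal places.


Given: B = 100 kHz, SNR = 30 dB
SNR linear = 10^(30/10) = 1000
1 + SNR = 1001
log2(1001) = 9.9672262588
C = 100 * 1000 * 9.9672262588 = 996722.6259 bps
C = 996.722626 kbps -> 996.72 kbps (2 dp)

996.72


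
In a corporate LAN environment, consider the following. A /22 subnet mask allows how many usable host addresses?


Given: subnet mask /22
Host bits = 32 - 22 = 10
Total addresses = 2^10 = 1024
Usable hosts = 1024 - 2 (network + broadcast) = 1022

1022


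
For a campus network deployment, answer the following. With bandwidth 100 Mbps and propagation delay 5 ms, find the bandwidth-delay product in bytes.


Given: bandwidth = 100 Mbps, delay = 5 ms
BDP in bits = 100 * 10^6 * 5 / 1000
BDP in bits = 500000
BDP in bytes = 500000 / 8 = 62500

62500


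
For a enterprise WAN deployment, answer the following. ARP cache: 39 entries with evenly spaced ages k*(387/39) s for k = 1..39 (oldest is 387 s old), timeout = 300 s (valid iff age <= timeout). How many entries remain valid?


Ages are k * 387/39 s for k = 1..39 (spacing = 9.9231 s).
Entry k is valid iff k * 387/39 <= 300 iff k <= 39 * 300 / 387 = 30.2326
n_valid = floor(30.2326) = 30
(n_stale = 39 - 30 = 9)

30


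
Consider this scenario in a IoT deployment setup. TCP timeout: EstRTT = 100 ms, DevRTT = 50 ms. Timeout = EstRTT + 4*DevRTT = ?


Given: EstRTT = 100 ms, DevRTT = 50 ms
Timeout = EstRTT + 4 * DevRTT
4 * DevRTT = 4 * 50 = 200
Timeout = 100 + 200 = 300 ms

300


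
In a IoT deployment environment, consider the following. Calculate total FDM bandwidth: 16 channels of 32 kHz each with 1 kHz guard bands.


Given: 16 channels, 32 kHz each, guard = 1 kHz
Channel bandwidth = 16 * 32 = 512 kHz
Guard bands = 15 gaps * 1 kHz = 15 kHz
Total = 512 + 15 = 527 kHz

527


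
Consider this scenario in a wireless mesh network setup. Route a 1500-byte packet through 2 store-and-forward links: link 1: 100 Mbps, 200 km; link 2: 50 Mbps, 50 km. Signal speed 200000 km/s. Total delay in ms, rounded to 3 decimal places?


Packet = 1500 bytes = 12000 bits. Store-and-forward: sum (t_trans + t_prop) per link.
Link 1: t_trans = 12000/(100*10^6) s = 0.1200 ms; t_prop = 200/200000 s = 1.0000 ms; subtotal = 1.1200 ms
Link 2: t_trans = 12000/(50*10^6) s = 0.2400 ms; t_prop = 50/200000 s = 0.2500 ms; subtotal = 0.4900 ms
End-to-end = 1.1200 + 0.4900 = 1.6100 ms -> 1.610 ms (3 dp)

1.610


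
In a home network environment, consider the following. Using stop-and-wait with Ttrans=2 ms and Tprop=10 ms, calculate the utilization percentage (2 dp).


Given: Ttrans = 2 ms, Tprop = 10 ms
RTT = 2 * Tprop = 2 * 10 = 20 ms
U = Ttrans / (Ttrans + RTT)
U = 2 / (2 + 20)
U = 2 / 22 = 0.090909
U% = 9.09%

9.09


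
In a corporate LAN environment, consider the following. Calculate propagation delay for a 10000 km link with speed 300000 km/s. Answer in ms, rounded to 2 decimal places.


Given: distance = 10000 km, speed = 300000 km/s
Delay = distance / speed = 10000 / 300000 seconds
Delay in ms = 10000 * 1000 / 300000
Delay = 33.3333 ms
Rounded to 2 dp = 33.33 ms

33.33


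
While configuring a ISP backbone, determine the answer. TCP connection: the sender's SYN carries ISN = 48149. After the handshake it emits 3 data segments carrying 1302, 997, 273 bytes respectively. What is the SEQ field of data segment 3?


The SYN occupies sequence number ISN = 48149, so the first data byte is ISN + 1 = 48150.
SEQ of data segment i = (ISN + 1) + sum of payload sizes of segments 1..i-1.
Segment 1: SEQ = 48150, payload = 1302 bytes
Segment 2: SEQ = 49452, payload = 997 bytes
Segment 3: SEQ = 50449, payload = 273 bytes
SEQ of segment 3 = 48150 + 1302 + 997 = 50449

50449


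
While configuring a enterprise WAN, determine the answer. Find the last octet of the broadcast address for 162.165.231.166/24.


Given: IP = 162.165.231.166, prefix = /24
Host bits = 32 - 24 = 8
Network last octet = 166 AND mask = 0
Host part size = 2^8 - 1 = 255
Broadcast last octet = 0 OR 255 = 255

255


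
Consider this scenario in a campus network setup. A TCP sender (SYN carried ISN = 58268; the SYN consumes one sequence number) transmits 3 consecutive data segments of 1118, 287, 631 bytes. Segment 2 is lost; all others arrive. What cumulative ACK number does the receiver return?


SYN uses sequence number 58268; first data byte = ISN + 1 = 58269.
Segment 1: SEQ = 58269, len = 1118 B, covers [58269, 59386]
Segment 2: SEQ = 59387, len = 287 B, covers [59387, 59673] [LOST]
Segment 3: SEQ = 59674, len = 631 B, covers [59674, 60304]
In-order data received: bytes [58269, 59386] (segments 1..1).
Segment 2 missing -> gap begins at byte 59387; later segments buffered out of order.
Cumulative ACK = next expected in-order byte = 58269 + 1118 = 59387

59387


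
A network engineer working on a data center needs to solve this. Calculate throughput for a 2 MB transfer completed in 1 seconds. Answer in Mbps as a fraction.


Given: file = 2 MB, time = 1 s
File in Mb = 2 * 8 = 16 Mb
Throughput = 16 / 1 Mbps
Throughput = 16 Mbps

16


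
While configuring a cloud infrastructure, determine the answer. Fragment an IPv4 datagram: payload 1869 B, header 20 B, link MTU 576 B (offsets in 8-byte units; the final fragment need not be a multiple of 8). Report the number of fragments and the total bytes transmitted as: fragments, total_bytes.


Max data per non-final fragment = floor((MTU - header)/8)*8 = floor((576 - 20)/8)*8 = floor(556/8)*8 = 552 B
Final fragment needs no 8-byte alignment: it can carry up to MTU - header = 556 B
Non-final fragments needed = ceil((payload - 556) / 552) = ceil(1313/552) = ceil(2.3786) = 3
Number of fragments = 3 + 1 = 4
Fragment sizes (data): 3 * 552 B + 213 B (last, 213 <= 556 OK)
Total bytes sent = payload + n_frags * header = 1869 + 4*20 = 1869 + 80 = 1949 B

4, 1949


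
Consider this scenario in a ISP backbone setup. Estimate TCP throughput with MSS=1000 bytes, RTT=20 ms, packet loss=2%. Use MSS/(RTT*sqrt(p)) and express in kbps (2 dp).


Given: MSS = 1000 bytes, RTT = 20 ms, loss = 2%
RTT in seconds = 20 / 1000 = 0.02
Loss rate = 2% = 0.02
sqrt(loss) = sqrt(0.02) = 0.141421356237
Throughput (bytes/s) = 1000 / (0.02 * 0.141421356237) = 353553.3906
Throughput (kbps) = 353553.3906 * 8 / 1000 = 2828.427125 -> 2828.43 kbps (2 dp)

2828.43


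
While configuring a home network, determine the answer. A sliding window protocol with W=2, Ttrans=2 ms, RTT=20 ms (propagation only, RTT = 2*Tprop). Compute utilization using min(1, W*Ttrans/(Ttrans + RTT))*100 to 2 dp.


Given: W = 2, Ttrans = 2 ms, RTT = 20 ms (= 2 * Tprop, Tprop = 10 ms)
Cycle time = Ttrans + RTT = 2 + 20 = 22 ms (first packet sent until its ACK returns)
W * Ttrans = 2 * 2 = 4 ms of sending per cycle
W * Ttrans / (Ttrans + RTT) = 4 / 22 = 0.181818
U = min(1, 0.181818) = 0.181818
U% = 18.18%

18.18


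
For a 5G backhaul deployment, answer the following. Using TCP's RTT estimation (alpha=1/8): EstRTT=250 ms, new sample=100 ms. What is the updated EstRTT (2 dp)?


Given: EstRTT = 250 ms, SampleRTT = 100 ms, alpha = 1/8
New EstRTT = (1 - alpha) * EstRTT + alpha * SampleRTT
(7/8) * 250 = 218.75
(1/8) * 100 = 12.5
New EstRTT = 218.75 + 12.5 = 231.25 ms -> 231.25 ms (2 dp)

231.25


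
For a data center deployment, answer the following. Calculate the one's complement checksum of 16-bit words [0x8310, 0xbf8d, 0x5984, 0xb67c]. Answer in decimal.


Given words: [0x8310, 0xbf8d, 0x5984, 0xb67c]
Step 1: Sum all words
Raw sum = 33552 + 49037 + 22916 + 46716 = 152221
Step 2: Fold carry: (21149 + 2) = 21151
One's complement = ~21151 & 0xFFFF = 44384

44384


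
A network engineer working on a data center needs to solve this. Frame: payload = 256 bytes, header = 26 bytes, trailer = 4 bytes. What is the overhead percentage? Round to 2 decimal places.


Given: payload = 256 B, header = 26 B, trailer = 4 B
Overhead bytes = header + trailer = 26 + 4 = 30
Total frame = payload + overhead = 256 + 30 = 286
Overhead % = 30 / 286 * 100 = 10.4895% -> 10.49% (2 dp)

10.49


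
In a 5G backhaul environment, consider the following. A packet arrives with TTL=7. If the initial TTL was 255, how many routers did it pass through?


Given: initial TTL = 255, received TTL = 7
Hops = initial TTL - received TTL
Hops = 255 - 7 = 248

248


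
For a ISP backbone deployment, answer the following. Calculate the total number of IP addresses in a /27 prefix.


Given: CIDR prefix /27
Host bits = 32 - 27 = 5
Total addresses = 2^5 = 32

32


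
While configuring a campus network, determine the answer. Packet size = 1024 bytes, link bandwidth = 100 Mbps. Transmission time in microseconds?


Given: packet = 1024 bytes, bandwidth = 100 Mbps
Packet in bits = 1024 * 8 = 8192 bits
Bandwidth = 100 * 10^6 = 100000000 bps
Time = 8192 / 100000000 seconds
Time in us = 8192 * 10^6 / 100000000 = 81.92

81.92


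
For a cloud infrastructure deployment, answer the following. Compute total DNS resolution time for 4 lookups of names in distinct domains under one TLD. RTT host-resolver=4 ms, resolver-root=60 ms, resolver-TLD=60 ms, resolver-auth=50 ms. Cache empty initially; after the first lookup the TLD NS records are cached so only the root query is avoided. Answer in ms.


Lookup 1 (cold cache): local + root + TLD + auth = 4 + 60 + 60 + 50 = 174 ms
Lookups 2..4 (TLD NS cached -> skip root; new domain -> still ask TLD and auth): local + TLD + auth = 4 + 60 + 50 = 114 ms each
Remaining 3 lookups: 3 * 114 = 342 ms
Total = 174 + 342 = 516 ms

516


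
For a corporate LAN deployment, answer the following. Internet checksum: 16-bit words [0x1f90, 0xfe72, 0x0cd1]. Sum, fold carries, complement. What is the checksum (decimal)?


Given words: [0x1f90, 0xfe72, 0x0cd1]
Step 1: Sum all words
Raw sum = 8080 + 65138 + 3281 = 76499
Step 2: Fold carry: (10963 + 1) = 10964
One's complement = ~10964 & 0xFFFF = 54571

54571


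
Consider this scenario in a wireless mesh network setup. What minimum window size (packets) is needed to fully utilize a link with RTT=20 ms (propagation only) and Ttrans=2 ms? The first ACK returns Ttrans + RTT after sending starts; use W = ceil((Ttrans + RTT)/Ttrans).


Given: Ttrans = 2 ms, RTT = 20 ms (= 2 * Tprop, Tprop = 10 ms)
Time until first ACK returns = Ttrans + RTT = 2 + 20 = 22 ms
Need W * Ttrans >= Ttrans + RTT  ->  W >= (Ttrans + RTT) / Ttrans
(Ttrans + RTT) / Ttrans = 22 / 2 = 11
W_min = ceil(11) = 11

11


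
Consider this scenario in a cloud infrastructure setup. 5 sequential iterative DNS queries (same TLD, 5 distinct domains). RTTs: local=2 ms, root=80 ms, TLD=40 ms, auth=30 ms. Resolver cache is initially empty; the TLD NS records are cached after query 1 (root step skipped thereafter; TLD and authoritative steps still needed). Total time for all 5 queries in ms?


Lookup 1 (cold cache): local + root + TLD + auth = 2 + 80 + 40 + 30 = 152 ms
Lookups 2..5 (TLD NS cached -> skip root; new domain -> still ask TLD and auth): local + TLD + auth = 2 + 40 + 30 = 72 ms each
Remaining 4 lookups: 4 * 72 = 288 ms
Total = 152 + 288 = 440 ms

440


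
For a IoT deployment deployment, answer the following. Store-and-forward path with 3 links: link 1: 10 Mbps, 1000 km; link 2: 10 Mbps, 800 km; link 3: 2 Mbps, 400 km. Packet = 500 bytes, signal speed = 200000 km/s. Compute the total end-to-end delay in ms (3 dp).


Packet = 500 bytes = 4000 bits. Store-and-forward: sum (t_trans + t_prop) per link.
Link 1: t_trans = 4000/(10*10^6) s = 0.4000 ms; t_prop = 1000/200000 s = 5.0000 ms; subtotal = 5.4000 ms
Link 2: t_trans = 4000/(10*10^6) s = 0.4000 ms; t_prop = 800/200000 s = 4.0000 ms; subtotal = 4.4000 ms
Link 3: t_trans = 4000/(2*10^6) s = 2.0000 ms; t_prop = 400/200000 s = 2.0000 ms; subtotal = 4.0000 ms
End-to-end = 5.4000 + 4.4000 + 4.0000 = 13.8000 ms -> 13.800 ms (3 dp)

13.800


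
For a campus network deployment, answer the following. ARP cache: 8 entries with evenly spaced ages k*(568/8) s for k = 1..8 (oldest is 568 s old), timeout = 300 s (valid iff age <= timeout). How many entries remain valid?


Ages are k * 568/8 s for k = 1..8 (spacing = 71.0000 s).
Entry k is valid iff k * 568/8 <= 300 iff k <= 8 * 300 / 568 = 4.2254
n_valid = floor(4.2254) = 4
(n_stale = 8 - 4 = 4)

4


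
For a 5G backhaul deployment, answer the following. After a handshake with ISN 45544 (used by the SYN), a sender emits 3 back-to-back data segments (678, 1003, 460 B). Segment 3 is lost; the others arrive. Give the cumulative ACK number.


SYN uses sequence number 45544; first data byte = ISN + 1 = 45545.
Segment 1: SEQ = 45545, len = 678 B, covers [45545, 46222]
Segment 2: SEQ = 46223, len = 1003 B, covers [46223, 47225]
Segment 3: SEQ = 47226, len = 460 B, covers [47226, 47685] [LOST]
In-order data received: bytes [45545, 47225] (segments 1..2).
Segment 3 missing -> gap begins at byte 47226.
Cumulative ACK = next expected in-order byte = 45545 + 678 + 1003 = 47226

47226


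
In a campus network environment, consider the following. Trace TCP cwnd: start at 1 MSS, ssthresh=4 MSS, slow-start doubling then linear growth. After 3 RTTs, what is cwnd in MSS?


RTT 0: cwnd = 1 MSS (initial)
RTT 1: cwnd = 2 MSS (slow start, doubled)
RTT 2: cwnd = 4 MSS (slow start, doubled)
RTT 3: cwnd = 5 MSS (congestion avoidance, +1)

5


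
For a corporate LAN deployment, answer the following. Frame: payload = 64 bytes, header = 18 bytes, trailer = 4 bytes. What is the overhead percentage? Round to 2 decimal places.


Given: payload = 64 B, header = 18 B, trailer = 4 B
Overhead bytes = header + trailer = 18 + 4 = 22
Total frame = payload + overhead = 64 + 22 = 86
Overhead % = 22 / 86 * 100 = 25.5814% -> 25.58% (2 dp)

25.58


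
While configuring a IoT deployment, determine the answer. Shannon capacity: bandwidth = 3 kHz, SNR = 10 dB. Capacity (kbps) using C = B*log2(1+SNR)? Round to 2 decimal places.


Given: B = 3 kHz, SNR = 10 dB
SNR linear = 10^(10/10) = 10
1 + SNR = 11
log2(11) = 3.4594316186
C = 3 * 1000 * 3.4594316186 = 10378.2949 bps
C = 10.378295 kbps -> 10.38 kbps (2 dp)

10.38


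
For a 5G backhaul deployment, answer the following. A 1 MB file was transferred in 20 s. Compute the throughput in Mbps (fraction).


Given: file = 1 MB, time = 20 s
File in Mb = 1 * 8 = 8 Mb
Throughput = 8 / 20 Mbps
Throughput = 2/5 Mbps

2/5


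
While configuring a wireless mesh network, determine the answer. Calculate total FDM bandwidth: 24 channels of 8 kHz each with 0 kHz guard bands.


Given: 24 channels, 8 kHz each, guard = 0 kHz
Channel bandwidth = 24 * 8 = 192 kHz
Guard bands = 23 gaps * 0 kHz = 0 kHz
Total = 192 + 0 = 192 kHz

192


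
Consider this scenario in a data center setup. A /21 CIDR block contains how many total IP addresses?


Given: CIDR prefix /21
Host bits = 32 - 21 = 11
Total addresses = 2^11 = 2048

2048


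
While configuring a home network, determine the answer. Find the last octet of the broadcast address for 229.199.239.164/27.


Given: IP = 229.199.239.164, prefix = /27
Host bits = 32 - 27 = 5
Network last octet = 164 AND mask = 160
Host part size = 2^5 - 1 = 31
Broadcast last octet = 160 OR 31 = 191

191


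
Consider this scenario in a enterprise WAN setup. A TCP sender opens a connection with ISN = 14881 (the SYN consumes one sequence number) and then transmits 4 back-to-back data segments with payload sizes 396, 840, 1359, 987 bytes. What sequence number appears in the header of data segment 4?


The SYN occupies sequence number ISN = 14881, so the first data byte is ISN + 1 = 14882.
SEQ of data segment i = (ISN + 1) + sum of payload sizes of segments 1..i-1.
Segment 1: SEQ = 14882, payload = 396 bytes
Segment 2: SEQ = 15278, payload = 840 bytes
Segment 3: SEQ = 16118, payload = 1359 bytes
Segment 4: SEQ = 17477, payload = 987 bytes
SEQ of segment 4 = 14882 + 396 + 840 + 1359 = 17477

17477


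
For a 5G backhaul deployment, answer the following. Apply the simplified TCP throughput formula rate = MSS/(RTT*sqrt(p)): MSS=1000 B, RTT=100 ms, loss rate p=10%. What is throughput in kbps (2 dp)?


Given: MSS = 1000 bytes, RTT = 100 ms, loss = 10%
RTT in seconds = 100 / 1000 = 0.1
Loss rate = 10% = 0.1
sqrt(loss) = sqrt(0.1) = 0.316227766017
Throughput (bytes/s) = 1000 / (0.1 * 0.316227766017) = 31622.7766
Throughput (kbps) = 31622.7766 * 8 / 1000 = 252.982213 -> 252.98 kbps (2 dp)

252.98


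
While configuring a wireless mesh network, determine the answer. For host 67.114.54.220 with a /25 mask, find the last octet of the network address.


Given: IP = 67.114.54.220, prefix = /25
Subnet mask = 255.255.255.128
Last octet of IP: 220
Last octet of mask: 128
Network last octet = 220 AND 128 = 128

128


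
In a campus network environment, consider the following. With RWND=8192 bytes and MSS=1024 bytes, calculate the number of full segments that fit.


Given: RWND = 8192 bytes, MSS = 1024 bytes
Full segments = floor(RWND / MSS)
Full segments = floor(8192 / 1024)
Full segments = floor(8.0) = 8

8


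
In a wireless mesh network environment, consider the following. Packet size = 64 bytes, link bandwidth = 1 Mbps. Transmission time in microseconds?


Given: packet = 64 bytes, bandwidth = 1 Mbps
Packet in bits = 64 * 8 = 512 bits
Bandwidth = 1 * 10^6 = 1000000 bps
Time = 512 / 1000000 seconds
Time in us = 512 * 10^6 / 1000000 = 512

512


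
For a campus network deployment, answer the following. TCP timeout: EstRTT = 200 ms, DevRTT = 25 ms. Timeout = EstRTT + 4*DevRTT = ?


Given: EstRTT = 200 ms, DevRTT = 25 ms
Timeout = EstRTT + 4 * DevRTT
4 * DevRTT = 4 * 25 = 100
Timeout = 200 + 100 = 300 ms

300


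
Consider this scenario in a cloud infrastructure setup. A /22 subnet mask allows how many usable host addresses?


Given: subnet mask /22
Host bits = 32 - 22 = 10
Total addresses = 2^10 = 1024
Usable hosts = 1024 - 2 (network + broadcast) = 1022

1022


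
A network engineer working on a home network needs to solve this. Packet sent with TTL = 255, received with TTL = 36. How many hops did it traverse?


Given: initial TTL = 255, received TTL = 36
Hops = initial TTL - received TTL
Hops = 255 - 36 = 219

219


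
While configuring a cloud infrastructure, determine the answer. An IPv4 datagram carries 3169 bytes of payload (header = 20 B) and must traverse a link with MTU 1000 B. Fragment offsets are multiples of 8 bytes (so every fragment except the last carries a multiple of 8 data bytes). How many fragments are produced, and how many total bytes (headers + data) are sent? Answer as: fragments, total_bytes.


Max data per non-final fragment = floor((MTU - header)/8)*8 = floor((1000 - 20)/8)*8 = floor(980/8)*8 = 976 B
Final fragment needs no 8-byte alignment: it can carry up to MTU - header = 980 B
Non-final fragments needed = ceil((payload - 980) / 976) = ceil(2189/976) = ceil(2.2428) = 3
Number of fragments = 3 + 1 = 4
Fragment sizes (data): 3 * 976 B + 241 B (last, 241 <= 980 OK)
Total bytes sent = payload + n_frags * header = 3169 + 4*20 = 3169 + 80 = 3249 B

4, 3249


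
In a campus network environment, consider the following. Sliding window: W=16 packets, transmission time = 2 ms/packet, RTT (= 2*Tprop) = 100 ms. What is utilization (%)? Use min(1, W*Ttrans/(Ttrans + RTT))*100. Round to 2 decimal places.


Given: W = 16, Ttrans = 2 ms, RTT = 100 ms (= 2 * Tprop, Tprop = 50 ms)
Cycle time = Ttrans + RTT = 2 + 100 = 102 ms (first packet sent until its ACK returns)
W * Ttrans = 16 * 2 = 32 ms of sending per cycle
W * Ttrans / (Ttrans + RTT) = 32 / 102 = 0.313725
U = min(1, 0.313725) = 0.313725
U% = 31.37%

31.37


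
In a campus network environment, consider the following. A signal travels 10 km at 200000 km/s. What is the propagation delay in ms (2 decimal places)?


Given: distance = 10 km, speed = 200000 km/s
Delay = distance / speed = 10 / 200000 seconds
Delay in ms = 10 * 1000 / 200000
Delay = 0.0500 ms
Rounded to 2 dp = 0.05 ms

0.05


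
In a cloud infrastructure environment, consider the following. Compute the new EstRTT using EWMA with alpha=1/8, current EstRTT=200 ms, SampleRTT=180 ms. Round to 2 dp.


Given: EstRTT = 200 ms, SampleRTT = 180 ms, alpha = 1/8
New EstRTT = (1 - alpha) * EstRTT + alpha * SampleRTT
(7/8) * 200 = 175
(1/8) * 180 = 22.5
New EstRTT = 175 + 22.5 = 197.5 ms -> 197.50 ms (2 dp)

197.50


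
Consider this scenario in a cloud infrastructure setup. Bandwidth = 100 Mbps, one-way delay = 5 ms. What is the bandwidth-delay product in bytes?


Given: bandwidth = 100 Mbps, delay = 5 ms
BDP in bits = 100 * 10^6 * 5 / 1000
BDP in bits = 500000
BDP in bytes = 500000 / 8 = 62500

62500


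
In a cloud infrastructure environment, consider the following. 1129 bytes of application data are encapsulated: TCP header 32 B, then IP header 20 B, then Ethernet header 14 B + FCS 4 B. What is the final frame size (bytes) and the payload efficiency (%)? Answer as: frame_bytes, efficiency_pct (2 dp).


TCP segment = 1129 + 32 = 1161 B
IP packet = 1161 + 20 = 1181 B
Ethernet frame = 1181 + 14 + 4 = 1199 B
Efficiency = app / frame = 1129 / 1199 = 0.941618 = 94.1618% -> 94.16% (2 dp)

1199, 94.16


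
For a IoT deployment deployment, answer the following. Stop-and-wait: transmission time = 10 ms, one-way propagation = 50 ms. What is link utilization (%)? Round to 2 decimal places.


Given: Ttrans = 10 ms, Tprop = 50 ms
RTT = 2 * Tprop = 2 * 50 = 100 ms
U = Ttrans / (Ttrans + RTT)
U = 10 / (10 + 100)
U = 10 / 110 = 0.090909
U% = 9.09%

9.09


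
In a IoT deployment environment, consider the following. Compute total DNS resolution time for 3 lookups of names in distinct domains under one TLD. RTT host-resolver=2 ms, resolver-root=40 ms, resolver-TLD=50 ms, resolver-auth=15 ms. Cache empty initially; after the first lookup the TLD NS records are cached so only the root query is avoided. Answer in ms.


Lookup 1 (cold cache): local + root + TLD + auth = 2 + 40 + 50 + 15 = 107 ms
Lookups 2..3 (TLD NS cached -> skip root; new domain -> still ask TLD and auth): local + TLD + auth = 2 + 50 + 15 = 67 ms each
Remaining 2 lookups: 2 * 67 = 134 ms
Total = 107 + 134 = 241 ms

241


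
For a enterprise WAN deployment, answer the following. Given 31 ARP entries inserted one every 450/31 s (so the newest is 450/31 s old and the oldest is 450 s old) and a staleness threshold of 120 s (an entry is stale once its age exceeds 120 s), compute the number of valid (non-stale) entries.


Ages are k * 450/31 s for k = 1..31 (spacing = 14.5161 s).
Entry k is valid iff k * 450/31 <= 120 iff k <= 31 * 120 / 450 = 8.2667
n_valid = floor(8.2667) = 8
(n_stale = 31 - 8 = 23)

8


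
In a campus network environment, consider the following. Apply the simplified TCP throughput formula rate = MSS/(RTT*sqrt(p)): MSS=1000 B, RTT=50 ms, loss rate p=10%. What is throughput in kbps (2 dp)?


Given: MSS = 1000 bytes, RTT = 50 ms, loss = 10%
RTT in seconds = 50 / 1000 = 0.05
Loss rate = 10% = 0.1
sqrt(loss) = sqrt(0.1) = 0.316227766017
Throughput (bytes/s) = 1000 / (0.05 * 0.316227766017) = 63245.5532
Throughput (kbps) = 63245.5532 * 8 / 1000 = 505.964426 -> 505.96 kbps (2 dp)

505.96


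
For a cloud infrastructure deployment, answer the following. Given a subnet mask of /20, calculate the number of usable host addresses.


Given: subnet mask /20
Host bits = 32 - 20 = 12
Total addresses = 2^12 = 4096
Usable hosts = 4096 - 2 (network + broadcast) = 4094

4094


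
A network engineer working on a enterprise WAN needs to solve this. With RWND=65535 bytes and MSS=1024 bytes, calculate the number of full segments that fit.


Given: RWND = 65535 bytes, MSS = 1024 bytes
Full segments = floor(RWND / MSS)
Full segments = floor(65535 / 1024)
Full segments = floor(63.999) = 63

63


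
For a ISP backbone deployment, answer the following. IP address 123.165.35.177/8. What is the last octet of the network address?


Given: IP = 123.165.35.177, prefix = /8
Subnet mask = 255.0.0.0
Last octet of IP: 177
Last octet of mask: 0
Network last octet = 177 AND 0 = 0

0


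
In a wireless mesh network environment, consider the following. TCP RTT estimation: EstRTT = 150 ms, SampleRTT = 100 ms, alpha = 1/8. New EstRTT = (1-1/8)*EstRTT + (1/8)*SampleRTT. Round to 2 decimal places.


Given: EstRTT = 150 ms, SampleRTT = 100 ms, alpha = 1/8
New EstRTT = (1 - alpha) * EstRTT + alpha * SampleRTT
(7/8) * 150 = 131.25
(1/8) * 100 = 12.5
New EstRTT = 131.25 + 12.5 = 143.75 ms -> 143.75 ms (2 dp)

143.75


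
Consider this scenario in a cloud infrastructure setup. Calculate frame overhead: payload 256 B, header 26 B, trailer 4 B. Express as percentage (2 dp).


Given: payload = 256 B, header = 26 B, trailer = 4 B
Overhead bytes = header + trailer = 26 + 4 = 30
Total frame = payload + overhead = 256 + 30 = 286
Overhead % = 30 / 286 * 100 = 10.4895% -> 10.49% (2 dp)

10.49


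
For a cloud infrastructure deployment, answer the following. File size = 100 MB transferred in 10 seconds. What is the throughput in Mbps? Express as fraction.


Given: file = 100 MB, time = 10 s
File in Mb = 100 * 8 = 800 Mb
Throughput = 800 / 10 Mbps
Throughput = 80 Mbps

80


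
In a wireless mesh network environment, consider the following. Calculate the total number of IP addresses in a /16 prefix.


Given: CIDR prefix /16
Host bits = 32 - 16 = 16
Total addresses = 2^16 = 65536

65536


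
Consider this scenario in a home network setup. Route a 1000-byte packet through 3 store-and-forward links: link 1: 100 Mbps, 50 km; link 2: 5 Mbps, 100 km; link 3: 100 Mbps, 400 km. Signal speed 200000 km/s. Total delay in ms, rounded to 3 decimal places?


Packet = 1000 bytes = 8000 bits. Store-and-forward: sum (t_trans + t_prop) per link.
Link 1: t_trans = 8000/(100*10^6) s = 0.0800 ms; t_prop = 50/200000 s = 0.2500 ms; subtotal = 0.3300 ms
Link 2: t_trans = 8000/(5*10^6) s = 1.6000 ms; t_prop = 100/200000 s = 0.5000 ms; subtotal = 2.1000 ms
Link 3: t_trans = 8000/(100*10^6) s = 0.0800 ms; t_prop = 400/200000 s = 2.0000 ms; subtotal = 2.0800 ms
End-to-end = 0.3300 + 2.1000 + 2.0800 = 4.5100 ms -> 4.510 ms (3 dp)

4.510


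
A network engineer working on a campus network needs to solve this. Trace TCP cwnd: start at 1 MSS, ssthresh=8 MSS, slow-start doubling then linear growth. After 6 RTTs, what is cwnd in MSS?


RTT 0: cwnd = 1 MSS (initial)
RTT 1: cwnd = 2 MSS (slow start, doubled)
RTT 2: cwnd = 4 MSS (slow start, doubled)
RTT 3: cwnd = 8 MSS (slow start, doubled)
RTT 4: cwnd = 9 MSS (congestion avoidance, +1)
RTT 5: cwnd = 10 MSS (congestion avoidance, +1)
RTT 6: cwnd = 11 MSS (congestion avoidance, +1)

11


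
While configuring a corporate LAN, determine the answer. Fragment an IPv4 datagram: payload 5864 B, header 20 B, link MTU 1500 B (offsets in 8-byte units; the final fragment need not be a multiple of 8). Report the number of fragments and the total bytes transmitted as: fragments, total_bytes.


Max data per non-final fragment = floor((MTU - header)/8)*8 = floor((1500 - 20)/8)*8 = floor(1480/8)*8 = 1480 B
Final fragment needs no 8-byte alignment: it can carry up to MTU - header = 1480 B
Non-final fragments needed = ceil((payload - 1480) / 1480) = ceil(4384/1480) = ceil(2.9622) = 3
Number of fragments = 3 + 1 = 4
Fragment sizes (data): 3 * 1480 B + 1424 B (last, 1424 <= 1480 OK)
Total bytes sent = payload + n_frags * header = 5864 + 4*20 = 5864 + 80 = 5944 B

4, 5944


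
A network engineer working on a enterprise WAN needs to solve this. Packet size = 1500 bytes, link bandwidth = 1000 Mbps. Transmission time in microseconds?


Given: packet = 1500 bytes, bandwidth = 1000 Mbps
Packet in bits = 1500 * 8 = 12000 bits
Bandwidth = 1000 * 10^6 = 1000000000 bps
Time = 12000 / 1000000000 seconds
Time in us = 12000 * 10^6 / 1000000000 = 12

12


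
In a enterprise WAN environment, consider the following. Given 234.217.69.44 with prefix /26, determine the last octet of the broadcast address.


Given: IP = 234.217.69.44, prefix = /26
Host bits = 32 - 26 = 6
Network last octet = 44 AND mask = 0
Host part size = 2^6 - 1 = 63
Broadcast last octet = 0 OR 63 = 63

63


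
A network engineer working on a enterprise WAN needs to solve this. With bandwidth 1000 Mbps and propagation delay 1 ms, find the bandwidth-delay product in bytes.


Given: bandwidth = 1000 Mbps, delay = 1 ms
BDP in bits = 1000 * 10^6 * 1 / 1000
BDP in bits = 1000000
BDP in bytes = 1000000 / 8 = 125000

125000


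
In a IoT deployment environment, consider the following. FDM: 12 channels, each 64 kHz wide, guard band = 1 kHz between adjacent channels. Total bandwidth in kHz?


Given: 12 channels, 64 kHz each, guard = 1 kHz
Channel bandwidth = 12 * 64 = 768 kHz
Guard bands = 11 gaps * 1 kHz = 11 kHz
Total = 768 + 11 = 779 kHz

779


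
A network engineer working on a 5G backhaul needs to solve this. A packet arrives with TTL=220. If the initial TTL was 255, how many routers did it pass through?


Given: initial TTL = 255, received TTL = 220
Hops = initial TTL - received TTL
Hops = 255 - 220 = 35

35


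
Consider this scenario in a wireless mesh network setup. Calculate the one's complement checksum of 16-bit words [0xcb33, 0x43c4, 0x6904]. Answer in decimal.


Given words: [0xcb33, 0x43c4, 0x6904]
Step 1: Sum all words
Raw sum = 52019 + 17348 + 26884 = 96251
Step 2: Fold carry: (30715 + 1) = 30716
One's complement = ~30716 & 0xFFFF = 34819

34819


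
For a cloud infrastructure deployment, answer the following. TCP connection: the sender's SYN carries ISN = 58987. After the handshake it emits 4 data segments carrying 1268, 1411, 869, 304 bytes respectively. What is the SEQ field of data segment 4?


The SYN occupies sequence number ISN = 58987, so the first data byte is ISN + 1 = 58988.
SEQ of data segment i = (ISN + 1) + sum of payload sizes of segments 1..i-1.
Segment 1: SEQ = 58988, payload = 1268 bytes
Segment 2: SEQ = 60256, payload = 1411 bytes
Segment 3: SEQ = 61667, payload = 869 bytes
Segment 4: SEQ = 62536, payload = 304 bytes
SEQ of segment 4 = 58988 + 1268 + 1411 + 869 = 62536

62536


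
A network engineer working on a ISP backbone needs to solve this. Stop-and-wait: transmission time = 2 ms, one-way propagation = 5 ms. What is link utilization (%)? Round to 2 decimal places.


Given: Ttrans = 2 ms, Tprop = 5 ms
RTT = 2 * Tprop = 2 * 5 = 10 ms
U = Ttrans / (Ttrans + RTT)
U = 2 / (2 + 10)
U = 2 / 12 = 0.166667
U% = 16.67%

16.67


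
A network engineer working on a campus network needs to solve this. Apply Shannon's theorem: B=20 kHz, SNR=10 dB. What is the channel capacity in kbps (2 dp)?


Given: B = 20 kHz, SNR = 10 dB
SNR linear = 10^(10/10) = 10
1 + SNR = 11
log2(11) = 3.4594316186
C = 20 * 1000 * 3.4594316186 = 69188.6324 bps
C = 69.188632 kbps -> 69.19 kbps (2 dp)

69.19


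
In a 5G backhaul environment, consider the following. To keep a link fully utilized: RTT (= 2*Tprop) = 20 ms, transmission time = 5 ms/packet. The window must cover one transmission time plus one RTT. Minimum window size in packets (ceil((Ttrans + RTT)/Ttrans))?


Given: Ttrans = 5 ms, RTT = 20 ms (= 2 * Tprop, Tprop = 10 ms)
Time until first ACK returns = Ttrans + RTT = 5 + 20 = 25 ms
Need W * Ttrans >= Ttrans + RTT  ->  W >= (Ttrans + RTT) / Ttrans
(Ttrans + RTT) / Ttrans = 25 / 5 = 5
W_min = ceil(5) = 5

5


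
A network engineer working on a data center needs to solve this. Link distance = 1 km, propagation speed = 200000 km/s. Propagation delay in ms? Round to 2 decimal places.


Given: distance = 1 km, speed = 200000 km/s
Delay = distance / speed = 1 / 200000 seconds
Delay in ms = 1 * 1000 / 200000
Delay = 0.0050 ms
Rounded to 2 dp = 0.01 ms

0.01


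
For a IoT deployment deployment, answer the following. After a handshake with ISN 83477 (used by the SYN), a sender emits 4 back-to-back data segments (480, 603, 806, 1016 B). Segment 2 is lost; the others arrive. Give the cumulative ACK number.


SYN uses sequence number 83477; first data byte = ISN + 1 = 83478.
Segment 1: SEQ = 83478, len = 480 B, covers [83478, 83957]
Segment 2: SEQ = 83958, len = 603 B, covers [83958, 84560] [LOST]
Segment 3: SEQ = 84561, len = 806 B, covers [84561, 85366]
Segment 4: SEQ = 85367, len = 1016 B, covers [85367, 86382]
In-order data received: bytes [83478, 83957] (segments 1..1).
Segment 2 missing -> gap begins at byte 83958; later segments buffered out of order.
Cumulative ACK = next expected in-order byte = 83478 + 480 = 83958

83958


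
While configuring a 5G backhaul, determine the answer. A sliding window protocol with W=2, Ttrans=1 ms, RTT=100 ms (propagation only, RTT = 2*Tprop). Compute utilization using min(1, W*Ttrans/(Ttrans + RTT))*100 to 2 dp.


Given: W = 2, Ttrans = 1 ms, RTT = 100 ms (= 2 * Tprop, Tprop = 50 ms)
Cycle time = Ttrans + RTT = 1 + 100 = 101 ms (first packet sent until its ACK returns)
W * Ttrans = 2 * 1 = 2 ms of sending per cycle
W * Ttrans / (Ttrans + RTT) = 2 / 101 = 0.019802
U = min(1, 0.019802) = 0.019802
U% = 1.98%

1.98


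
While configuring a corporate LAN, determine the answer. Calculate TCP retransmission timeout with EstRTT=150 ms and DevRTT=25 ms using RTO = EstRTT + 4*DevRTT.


Given: EstRTT = 150 ms, DevRTT = 25 ms
Timeout = EstRTT + 4 * DevRTT
4 * DevRTT = 4 * 25 = 100
Timeout = 150 + 100 = 250 ms

250


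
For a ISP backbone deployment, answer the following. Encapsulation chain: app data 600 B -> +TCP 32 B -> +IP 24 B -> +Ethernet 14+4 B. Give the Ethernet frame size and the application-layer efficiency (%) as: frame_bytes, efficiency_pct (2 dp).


TCP segment = 600 + 32 = 632 B
IP packet = 632 + 24 = 656 B
Ethernet frame = 656 + 14 + 4 = 674 B
Efficiency = app / frame = 600 / 674 = 0.890208 = 89.0208% -> 89.02% (2 dp)

674, 89.02


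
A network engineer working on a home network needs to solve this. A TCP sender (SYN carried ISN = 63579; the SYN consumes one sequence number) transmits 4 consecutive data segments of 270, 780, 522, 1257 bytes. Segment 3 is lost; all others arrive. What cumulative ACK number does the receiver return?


SYN uses sequence number 63579; first data byte = ISN + 1 = 63580.
Segment 1: SEQ = 63580, len = 270 B, covers [63580, 63849]
Segment 2: SEQ = 63850, len = 780 B, covers [63850, 64629]
Segment 3: SEQ = 64630, len = 522 B, covers [64630, 65151] [LOST]
Segment 4: SEQ = 65152, len = 1257 B, covers [65152, 66408]
In-order data received: bytes [63580, 64629] (segments 1..2).
Segment 3 missing -> gap begins at byte 64630; later segments buffered out of order.
Cumulative ACK = next expected in-order byte = 63580 + 270 + 780 = 64630

64630


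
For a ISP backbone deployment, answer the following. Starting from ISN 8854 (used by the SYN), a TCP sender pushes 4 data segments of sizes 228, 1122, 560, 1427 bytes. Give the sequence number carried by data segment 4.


The SYN occupies sequence number ISN = 8854, so the first data byte is ISN + 1 = 8855.
SEQ of data segment i = (ISN + 1) + sum of payload sizes of segments 1..i-1.
Segment 1: SEQ = 8855, payload = 228 bytes
Segment 2: SEQ = 9083, payload = 1122 bytes
Segment 3: SEQ = 10205, payload = 560 bytes
Segment 4: SEQ = 10765, payload = 1427 bytes
SEQ of segment 4 = 8855 + 228 + 1122 + 560 = 10765

10765


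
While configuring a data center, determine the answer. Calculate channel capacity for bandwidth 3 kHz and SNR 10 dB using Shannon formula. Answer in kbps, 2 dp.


Given: B = 3 kHz, SNR = 10 dB
SNR linear = 10^(10/10) = 10
1 + SNR = 11
log2(11) = 3.4594316186
C = 3 * 1000 * 3.4594316186 = 10378.2949 bps
C = 10.378295 kbps -> 10.38 kbps (2 dp)

10.38


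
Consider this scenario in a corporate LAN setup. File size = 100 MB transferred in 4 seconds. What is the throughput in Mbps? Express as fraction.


Given: file = 100 MB, time = 4 s
File in Mb = 100 * 8 = 800 Mb
Throughput = 800 / 4 Mbps
Throughput = 200 Mbps

200


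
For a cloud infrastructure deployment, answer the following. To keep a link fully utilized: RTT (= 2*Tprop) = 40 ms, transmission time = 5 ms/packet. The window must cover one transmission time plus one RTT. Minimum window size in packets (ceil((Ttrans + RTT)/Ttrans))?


Given: Ttrans = 5 ms, RTT = 40 ms (= 2 * Tprop, Tprop = 20 ms)
Time until first ACK returns = Ttrans + RTT = 5 + 40 = 45 ms
Need W * Ttrans >= Ttrans + RTT  ->  W >= (Ttrans + RTT) / Ttrans
(Ttrans + RTT) / Ttrans = 45 / 5 = 9
W_min = ceil(9) = 9

9


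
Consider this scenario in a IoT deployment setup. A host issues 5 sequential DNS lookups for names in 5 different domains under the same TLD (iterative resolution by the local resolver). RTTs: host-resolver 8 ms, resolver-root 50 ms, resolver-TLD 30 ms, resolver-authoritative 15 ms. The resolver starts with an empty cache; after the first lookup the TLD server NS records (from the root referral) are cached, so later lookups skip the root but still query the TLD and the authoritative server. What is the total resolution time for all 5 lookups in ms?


Lookup 1 (cold cache): local + root + TLD + auth = 8 + 50 + 30 + 15 = 103 ms
Lookups 2..5 (TLD NS cached -> skip root; new domain -> still ask TLD and auth): local + TLD + auth = 8 + 30 + 15 = 53 ms each
Remaining 4 lookups: 4 * 53 = 212 ms
Total = 103 + 212 = 315 ms

315


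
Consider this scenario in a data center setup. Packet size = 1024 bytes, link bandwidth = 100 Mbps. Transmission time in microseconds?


Given: packet = 1024 bytes, bandwidth = 100 Mbps
Packet in bits = 1024 * 8 = 8192 bits
Bandwidth = 100 * 10^6 = 100000000 bps
Time = 8192 / 100000000 seconds
Time in us = 8192 * 10^6 / 100000000 = 81.92

81.92


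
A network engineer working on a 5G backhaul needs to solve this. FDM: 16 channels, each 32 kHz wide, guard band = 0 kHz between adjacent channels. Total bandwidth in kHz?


Given: 16 channels, 32 kHz each, guard = 0 kHz
Channel bandwidth = 16 * 32 = 512 kHz
Guard bands = 15 gaps * 0 kHz = 0 kHz
Total = 512 + 0 = 512 kHz

512


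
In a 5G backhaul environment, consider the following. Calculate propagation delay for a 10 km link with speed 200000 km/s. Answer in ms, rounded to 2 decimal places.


Given: distance = 10 km, speed = 200000 km/s
Delay = distance / speed = 10 / 200000 seconds
Delay in ms = 10 * 1000 / 200000
Delay = 0.0500 ms
Rounded to 2 dp = 0.05 ms

0.05


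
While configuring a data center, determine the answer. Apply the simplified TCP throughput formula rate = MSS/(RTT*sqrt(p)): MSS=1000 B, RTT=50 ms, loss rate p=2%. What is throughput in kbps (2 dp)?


Given: MSS = 1000 bytes, RTT = 50 ms, loss = 2%
RTT in seconds = 50 / 1000 = 0.05
Loss rate = 2% = 0.02
sqrt(loss) = sqrt(0.02) = 0.141421356237
Throughput (bytes/s) = 1000 / (0.05 * 0.141421356237) = 141421.3562
Throughput (kbps) = 141421.3562 * 8 / 1000 = 1131.370850 -> 1131.37 kbps (2 dp)

1131.37
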